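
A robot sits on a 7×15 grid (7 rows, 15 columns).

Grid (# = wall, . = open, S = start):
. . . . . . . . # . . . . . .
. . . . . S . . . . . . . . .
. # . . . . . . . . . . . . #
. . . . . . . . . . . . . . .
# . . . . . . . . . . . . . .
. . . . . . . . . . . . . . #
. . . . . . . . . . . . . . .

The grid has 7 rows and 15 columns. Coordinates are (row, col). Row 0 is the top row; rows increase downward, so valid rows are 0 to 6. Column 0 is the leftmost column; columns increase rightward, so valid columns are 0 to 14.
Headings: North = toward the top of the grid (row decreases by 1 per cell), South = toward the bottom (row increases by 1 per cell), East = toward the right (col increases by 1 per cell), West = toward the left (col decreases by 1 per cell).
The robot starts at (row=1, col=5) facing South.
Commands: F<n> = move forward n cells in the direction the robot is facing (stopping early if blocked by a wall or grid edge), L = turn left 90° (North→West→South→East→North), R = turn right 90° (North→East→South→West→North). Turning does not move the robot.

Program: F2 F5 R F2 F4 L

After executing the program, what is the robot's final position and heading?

Start: (row=1, col=5), facing South
  F2: move forward 2, now at (row=3, col=5)
  F5: move forward 3/5 (blocked), now at (row=6, col=5)
  R: turn right, now facing West
  F2: move forward 2, now at (row=6, col=3)
  F4: move forward 3/4 (blocked), now at (row=6, col=0)
  L: turn left, now facing South
Final: (row=6, col=0), facing South

Answer: Final position: (row=6, col=0), facing South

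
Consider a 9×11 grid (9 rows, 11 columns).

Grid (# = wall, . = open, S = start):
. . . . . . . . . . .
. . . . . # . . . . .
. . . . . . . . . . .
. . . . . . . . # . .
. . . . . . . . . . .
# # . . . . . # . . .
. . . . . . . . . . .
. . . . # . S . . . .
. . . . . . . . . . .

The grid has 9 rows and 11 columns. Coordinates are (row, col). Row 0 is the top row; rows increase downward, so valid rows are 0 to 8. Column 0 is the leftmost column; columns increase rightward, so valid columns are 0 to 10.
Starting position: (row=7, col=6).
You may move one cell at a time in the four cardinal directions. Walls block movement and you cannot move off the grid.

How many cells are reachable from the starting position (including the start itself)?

Answer: Reachable cells: 93

Derivation:
BFS flood-fill from (row=7, col=6):
  Distance 0: (row=7, col=6)
  Distance 1: (row=6, col=6), (row=7, col=5), (row=7, col=7), (row=8, col=6)
  Distance 2: (row=5, col=6), (row=6, col=5), (row=6, col=7), (row=7, col=8), (row=8, col=5), (row=8, col=7)
  Distance 3: (row=4, col=6), (row=5, col=5), (row=6, col=4), (row=6, col=8), (row=7, col=9), (row=8, col=4), (row=8, col=8)
  Distance 4: (row=3, col=6), (row=4, col=5), (row=4, col=7), (row=5, col=4), (row=5, col=8), (row=6, col=3), (row=6, col=9), (row=7, col=10), (row=8, col=3), (row=8, col=9)
  Distance 5: (row=2, col=6), (row=3, col=5), (row=3, col=7), (row=4, col=4), (row=4, col=8), (row=5, col=3), (row=5, col=9), (row=6, col=2), (row=6, col=10), (row=7, col=3), (row=8, col=2), (row=8, col=10)
  Distance 6: (row=1, col=6), (row=2, col=5), (row=2, col=7), (row=3, col=4), (row=4, col=3), (row=4, col=9), (row=5, col=2), (row=5, col=10), (row=6, col=1), (row=7, col=2), (row=8, col=1)
  Distance 7: (row=0, col=6), (row=1, col=7), (row=2, col=4), (row=2, col=8), (row=3, col=3), (row=3, col=9), (row=4, col=2), (row=4, col=10), (row=6, col=0), (row=7, col=1), (row=8, col=0)
  Distance 8: (row=0, col=5), (row=0, col=7), (row=1, col=4), (row=1, col=8), (row=2, col=3), (row=2, col=9), (row=3, col=2), (row=3, col=10), (row=4, col=1), (row=7, col=0)
  Distance 9: (row=0, col=4), (row=0, col=8), (row=1, col=3), (row=1, col=9), (row=2, col=2), (row=2, col=10), (row=3, col=1), (row=4, col=0)
  Distance 10: (row=0, col=3), (row=0, col=9), (row=1, col=2), (row=1, col=10), (row=2, col=1), (row=3, col=0)
  Distance 11: (row=0, col=2), (row=0, col=10), (row=1, col=1), (row=2, col=0)
  Distance 12: (row=0, col=1), (row=1, col=0)
  Distance 13: (row=0, col=0)
Total reachable: 93 (grid has 93 open cells total)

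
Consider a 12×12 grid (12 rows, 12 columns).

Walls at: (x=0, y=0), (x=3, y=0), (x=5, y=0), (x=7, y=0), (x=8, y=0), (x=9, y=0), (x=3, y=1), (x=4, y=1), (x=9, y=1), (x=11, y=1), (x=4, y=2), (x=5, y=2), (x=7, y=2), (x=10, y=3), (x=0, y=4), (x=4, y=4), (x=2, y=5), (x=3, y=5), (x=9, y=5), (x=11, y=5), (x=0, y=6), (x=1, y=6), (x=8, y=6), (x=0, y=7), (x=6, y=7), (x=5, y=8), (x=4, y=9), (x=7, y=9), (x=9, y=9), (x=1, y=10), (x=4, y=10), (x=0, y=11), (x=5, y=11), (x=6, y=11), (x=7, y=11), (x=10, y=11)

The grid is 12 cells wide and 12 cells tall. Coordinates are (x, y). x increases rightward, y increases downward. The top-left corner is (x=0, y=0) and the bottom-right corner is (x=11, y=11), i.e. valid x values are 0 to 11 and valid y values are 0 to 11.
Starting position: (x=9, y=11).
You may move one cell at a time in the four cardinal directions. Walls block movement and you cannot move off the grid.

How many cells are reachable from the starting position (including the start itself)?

Answer: Reachable cells: 107

Derivation:
BFS flood-fill from (x=9, y=11):
  Distance 0: (x=9, y=11)
  Distance 1: (x=9, y=10), (x=8, y=11)
  Distance 2: (x=8, y=10), (x=10, y=10)
  Distance 3: (x=8, y=9), (x=10, y=9), (x=7, y=10), (x=11, y=10)
  Distance 4: (x=8, y=8), (x=10, y=8), (x=11, y=9), (x=6, y=10), (x=11, y=11)
  Distance 5: (x=8, y=7), (x=10, y=7), (x=7, y=8), (x=9, y=8), (x=11, y=8), (x=6, y=9), (x=5, y=10)
  Distance 6: (x=10, y=6), (x=7, y=7), (x=9, y=7), (x=11, y=7), (x=6, y=8), (x=5, y=9)
  Distance 7: (x=10, y=5), (x=7, y=6), (x=9, y=6), (x=11, y=6)
  Distance 8: (x=10, y=4), (x=7, y=5), (x=6, y=6)
  Distance 9: (x=7, y=4), (x=9, y=4), (x=11, y=4), (x=6, y=5), (x=8, y=5), (x=5, y=6)
  Distance 10: (x=7, y=3), (x=9, y=3), (x=11, y=3), (x=6, y=4), (x=8, y=4), (x=5, y=5), (x=4, y=6), (x=5, y=7)
  Distance 11: (x=9, y=2), (x=11, y=2), (x=6, y=3), (x=8, y=3), (x=5, y=4), (x=4, y=5), (x=3, y=6), (x=4, y=7)
  Distance 12: (x=6, y=2), (x=8, y=2), (x=10, y=2), (x=5, y=3), (x=2, y=6), (x=3, y=7), (x=4, y=8)
  Distance 13: (x=6, y=1), (x=8, y=1), (x=10, y=1), (x=4, y=3), (x=2, y=7), (x=3, y=8)
  Distance 14: (x=6, y=0), (x=10, y=0), (x=5, y=1), (x=7, y=1), (x=3, y=3), (x=1, y=7), (x=2, y=8), (x=3, y=9)
  Distance 15: (x=11, y=0), (x=3, y=2), (x=2, y=3), (x=3, y=4), (x=1, y=8), (x=2, y=9), (x=3, y=10)
  Distance 16: (x=2, y=2), (x=1, y=3), (x=2, y=4), (x=0, y=8), (x=1, y=9), (x=2, y=10), (x=3, y=11)
  Distance 17: (x=2, y=1), (x=1, y=2), (x=0, y=3), (x=1, y=4), (x=0, y=9), (x=2, y=11), (x=4, y=11)
  Distance 18: (x=2, y=0), (x=1, y=1), (x=0, y=2), (x=1, y=5), (x=0, y=10), (x=1, y=11)
  Distance 19: (x=1, y=0), (x=0, y=1), (x=0, y=5)
Total reachable: 107 (grid has 108 open cells total)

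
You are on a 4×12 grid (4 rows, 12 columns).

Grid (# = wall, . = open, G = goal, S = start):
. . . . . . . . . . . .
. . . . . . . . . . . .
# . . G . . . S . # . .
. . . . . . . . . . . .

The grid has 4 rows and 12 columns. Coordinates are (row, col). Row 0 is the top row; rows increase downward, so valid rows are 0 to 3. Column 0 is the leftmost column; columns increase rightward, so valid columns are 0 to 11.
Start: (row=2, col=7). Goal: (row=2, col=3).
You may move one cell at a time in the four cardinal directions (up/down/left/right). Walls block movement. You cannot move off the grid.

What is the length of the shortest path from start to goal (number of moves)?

Answer: Shortest path length: 4

Derivation:
BFS from (row=2, col=7) until reaching (row=2, col=3):
  Distance 0: (row=2, col=7)
  Distance 1: (row=1, col=7), (row=2, col=6), (row=2, col=8), (row=3, col=7)
  Distance 2: (row=0, col=7), (row=1, col=6), (row=1, col=8), (row=2, col=5), (row=3, col=6), (row=3, col=8)
  Distance 3: (row=0, col=6), (row=0, col=8), (row=1, col=5), (row=1, col=9), (row=2, col=4), (row=3, col=5), (row=3, col=9)
  Distance 4: (row=0, col=5), (row=0, col=9), (row=1, col=4), (row=1, col=10), (row=2, col=3), (row=3, col=4), (row=3, col=10)  <- goal reached here
One shortest path (4 moves): (row=2, col=7) -> (row=2, col=6) -> (row=2, col=5) -> (row=2, col=4) -> (row=2, col=3)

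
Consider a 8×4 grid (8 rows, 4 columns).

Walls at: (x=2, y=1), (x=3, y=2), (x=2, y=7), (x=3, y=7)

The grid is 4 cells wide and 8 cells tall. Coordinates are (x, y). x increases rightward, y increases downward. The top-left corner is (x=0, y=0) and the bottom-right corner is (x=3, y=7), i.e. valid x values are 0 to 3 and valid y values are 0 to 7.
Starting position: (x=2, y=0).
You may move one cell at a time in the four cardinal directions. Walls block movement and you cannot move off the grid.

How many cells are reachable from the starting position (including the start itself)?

Answer: Reachable cells: 28

Derivation:
BFS flood-fill from (x=2, y=0):
  Distance 0: (x=2, y=0)
  Distance 1: (x=1, y=0), (x=3, y=0)
  Distance 2: (x=0, y=0), (x=1, y=1), (x=3, y=1)
  Distance 3: (x=0, y=1), (x=1, y=2)
  Distance 4: (x=0, y=2), (x=2, y=2), (x=1, y=3)
  Distance 5: (x=0, y=3), (x=2, y=3), (x=1, y=4)
  Distance 6: (x=3, y=3), (x=0, y=4), (x=2, y=4), (x=1, y=5)
  Distance 7: (x=3, y=4), (x=0, y=5), (x=2, y=5), (x=1, y=6)
  Distance 8: (x=3, y=5), (x=0, y=6), (x=2, y=6), (x=1, y=7)
  Distance 9: (x=3, y=6), (x=0, y=7)
Total reachable: 28 (grid has 28 open cells total)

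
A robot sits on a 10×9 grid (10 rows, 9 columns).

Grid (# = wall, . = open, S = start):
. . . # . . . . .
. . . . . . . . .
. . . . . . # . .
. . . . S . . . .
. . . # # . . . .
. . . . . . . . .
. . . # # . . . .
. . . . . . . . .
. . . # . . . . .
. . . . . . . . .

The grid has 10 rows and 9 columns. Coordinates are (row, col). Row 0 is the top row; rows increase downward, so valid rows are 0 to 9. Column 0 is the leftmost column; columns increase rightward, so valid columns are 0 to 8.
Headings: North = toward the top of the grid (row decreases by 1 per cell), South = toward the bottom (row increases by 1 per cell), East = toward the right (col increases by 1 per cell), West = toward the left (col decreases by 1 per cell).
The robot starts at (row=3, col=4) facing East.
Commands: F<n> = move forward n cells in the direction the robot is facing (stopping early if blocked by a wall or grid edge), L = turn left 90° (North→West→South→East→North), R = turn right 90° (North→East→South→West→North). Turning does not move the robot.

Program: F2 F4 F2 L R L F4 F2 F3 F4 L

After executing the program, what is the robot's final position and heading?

Answer: Final position: (row=0, col=8), facing West

Derivation:
Start: (row=3, col=4), facing East
  F2: move forward 2, now at (row=3, col=6)
  F4: move forward 2/4 (blocked), now at (row=3, col=8)
  F2: move forward 0/2 (blocked), now at (row=3, col=8)
  L: turn left, now facing North
  R: turn right, now facing East
  L: turn left, now facing North
  F4: move forward 3/4 (blocked), now at (row=0, col=8)
  F2: move forward 0/2 (blocked), now at (row=0, col=8)
  F3: move forward 0/3 (blocked), now at (row=0, col=8)
  F4: move forward 0/4 (blocked), now at (row=0, col=8)
  L: turn left, now facing West
Final: (row=0, col=8), facing West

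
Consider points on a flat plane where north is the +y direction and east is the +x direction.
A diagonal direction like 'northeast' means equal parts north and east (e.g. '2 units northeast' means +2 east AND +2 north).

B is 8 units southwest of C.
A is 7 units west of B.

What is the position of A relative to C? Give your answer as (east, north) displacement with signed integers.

Answer: A is at (east=-15, north=-8) relative to C.

Derivation:
Place C at the origin (east=0, north=0).
  B is 8 units southwest of C: delta (east=-8, north=-8); B at (east=-8, north=-8).
  A is 7 units west of B: delta (east=-7, north=+0); A at (east=-15, north=-8).
Therefore A relative to C: (east=-15, north=-8).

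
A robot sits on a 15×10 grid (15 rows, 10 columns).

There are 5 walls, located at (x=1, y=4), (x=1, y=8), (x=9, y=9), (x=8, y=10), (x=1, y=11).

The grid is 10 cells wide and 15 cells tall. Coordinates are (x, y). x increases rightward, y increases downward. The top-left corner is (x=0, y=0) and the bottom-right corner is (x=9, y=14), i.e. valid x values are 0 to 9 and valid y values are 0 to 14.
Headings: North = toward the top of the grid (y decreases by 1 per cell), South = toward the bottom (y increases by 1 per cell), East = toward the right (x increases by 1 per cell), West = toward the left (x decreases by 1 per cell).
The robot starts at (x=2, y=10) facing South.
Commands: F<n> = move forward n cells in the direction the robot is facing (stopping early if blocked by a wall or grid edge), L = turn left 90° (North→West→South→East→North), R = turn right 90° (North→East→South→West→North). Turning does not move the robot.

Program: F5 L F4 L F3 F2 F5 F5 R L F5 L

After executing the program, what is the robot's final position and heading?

Answer: Final position: (x=6, y=0), facing West

Derivation:
Start: (x=2, y=10), facing South
  F5: move forward 4/5 (blocked), now at (x=2, y=14)
  L: turn left, now facing East
  F4: move forward 4, now at (x=6, y=14)
  L: turn left, now facing North
  F3: move forward 3, now at (x=6, y=11)
  F2: move forward 2, now at (x=6, y=9)
  F5: move forward 5, now at (x=6, y=4)
  F5: move forward 4/5 (blocked), now at (x=6, y=0)
  R: turn right, now facing East
  L: turn left, now facing North
  F5: move forward 0/5 (blocked), now at (x=6, y=0)
  L: turn left, now facing West
Final: (x=6, y=0), facing West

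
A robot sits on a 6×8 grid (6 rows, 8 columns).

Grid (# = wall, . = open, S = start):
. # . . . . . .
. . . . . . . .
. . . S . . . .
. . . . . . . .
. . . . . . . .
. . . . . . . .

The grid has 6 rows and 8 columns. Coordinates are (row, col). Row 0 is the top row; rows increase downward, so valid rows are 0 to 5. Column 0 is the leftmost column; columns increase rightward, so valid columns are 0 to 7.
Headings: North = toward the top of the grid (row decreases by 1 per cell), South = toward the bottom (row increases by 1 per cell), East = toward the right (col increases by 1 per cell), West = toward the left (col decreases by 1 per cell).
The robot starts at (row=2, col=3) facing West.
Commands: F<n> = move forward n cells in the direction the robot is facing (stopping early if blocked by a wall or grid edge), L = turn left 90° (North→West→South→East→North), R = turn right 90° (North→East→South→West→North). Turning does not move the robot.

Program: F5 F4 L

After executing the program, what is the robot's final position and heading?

Start: (row=2, col=3), facing West
  F5: move forward 3/5 (blocked), now at (row=2, col=0)
  F4: move forward 0/4 (blocked), now at (row=2, col=0)
  L: turn left, now facing South
Final: (row=2, col=0), facing South

Answer: Final position: (row=2, col=0), facing South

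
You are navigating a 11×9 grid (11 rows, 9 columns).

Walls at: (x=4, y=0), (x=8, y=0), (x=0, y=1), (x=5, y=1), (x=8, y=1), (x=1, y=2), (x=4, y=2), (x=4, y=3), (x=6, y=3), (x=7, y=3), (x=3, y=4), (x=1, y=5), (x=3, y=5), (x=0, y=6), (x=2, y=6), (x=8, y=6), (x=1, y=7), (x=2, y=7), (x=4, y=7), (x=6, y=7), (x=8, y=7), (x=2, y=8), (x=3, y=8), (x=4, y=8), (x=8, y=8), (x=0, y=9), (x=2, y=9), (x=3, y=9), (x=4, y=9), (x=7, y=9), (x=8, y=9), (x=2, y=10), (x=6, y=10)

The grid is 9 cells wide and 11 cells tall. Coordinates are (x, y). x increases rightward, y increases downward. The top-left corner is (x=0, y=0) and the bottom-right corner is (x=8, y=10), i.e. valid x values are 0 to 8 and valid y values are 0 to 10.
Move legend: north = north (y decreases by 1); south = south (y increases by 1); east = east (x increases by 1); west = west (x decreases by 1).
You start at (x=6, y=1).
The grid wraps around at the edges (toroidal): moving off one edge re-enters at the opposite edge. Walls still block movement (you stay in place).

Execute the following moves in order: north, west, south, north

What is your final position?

Answer: Final position: (x=5, y=10)

Derivation:
Start: (x=6, y=1)
  north (north): (x=6, y=1) -> (x=6, y=0)
  west (west): (x=6, y=0) -> (x=5, y=0)
  south (south): blocked, stay at (x=5, y=0)
  north (north): (x=5, y=0) -> (x=5, y=10)
Final: (x=5, y=10)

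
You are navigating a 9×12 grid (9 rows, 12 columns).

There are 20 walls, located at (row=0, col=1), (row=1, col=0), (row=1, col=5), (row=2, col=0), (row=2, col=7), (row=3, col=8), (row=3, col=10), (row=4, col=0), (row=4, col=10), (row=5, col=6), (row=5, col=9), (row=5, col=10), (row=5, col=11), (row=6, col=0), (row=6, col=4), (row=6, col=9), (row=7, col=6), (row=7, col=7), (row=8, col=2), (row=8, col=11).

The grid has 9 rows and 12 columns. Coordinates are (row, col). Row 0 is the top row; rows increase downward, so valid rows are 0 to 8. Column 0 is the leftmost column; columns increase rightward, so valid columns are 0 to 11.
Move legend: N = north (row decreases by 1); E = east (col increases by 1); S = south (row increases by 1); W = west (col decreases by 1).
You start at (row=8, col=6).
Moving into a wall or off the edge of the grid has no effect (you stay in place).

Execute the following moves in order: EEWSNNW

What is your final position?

Answer: Final position: (row=8, col=6)

Derivation:
Start: (row=8, col=6)
  E (east): (row=8, col=6) -> (row=8, col=7)
  E (east): (row=8, col=7) -> (row=8, col=8)
  W (west): (row=8, col=8) -> (row=8, col=7)
  S (south): blocked, stay at (row=8, col=7)
  N (north): blocked, stay at (row=8, col=7)
  N (north): blocked, stay at (row=8, col=7)
  W (west): (row=8, col=7) -> (row=8, col=6)
Final: (row=8, col=6)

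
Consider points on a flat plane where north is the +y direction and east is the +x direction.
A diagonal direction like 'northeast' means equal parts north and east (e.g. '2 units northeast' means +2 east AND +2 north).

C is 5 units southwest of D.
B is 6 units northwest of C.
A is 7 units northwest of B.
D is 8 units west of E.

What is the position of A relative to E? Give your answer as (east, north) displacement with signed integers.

Place E at the origin (east=0, north=0).
  D is 8 units west of E: delta (east=-8, north=+0); D at (east=-8, north=0).
  C is 5 units southwest of D: delta (east=-5, north=-5); C at (east=-13, north=-5).
  B is 6 units northwest of C: delta (east=-6, north=+6); B at (east=-19, north=1).
  A is 7 units northwest of B: delta (east=-7, north=+7); A at (east=-26, north=8).
Therefore A relative to E: (east=-26, north=8).

Answer: A is at (east=-26, north=8) relative to E.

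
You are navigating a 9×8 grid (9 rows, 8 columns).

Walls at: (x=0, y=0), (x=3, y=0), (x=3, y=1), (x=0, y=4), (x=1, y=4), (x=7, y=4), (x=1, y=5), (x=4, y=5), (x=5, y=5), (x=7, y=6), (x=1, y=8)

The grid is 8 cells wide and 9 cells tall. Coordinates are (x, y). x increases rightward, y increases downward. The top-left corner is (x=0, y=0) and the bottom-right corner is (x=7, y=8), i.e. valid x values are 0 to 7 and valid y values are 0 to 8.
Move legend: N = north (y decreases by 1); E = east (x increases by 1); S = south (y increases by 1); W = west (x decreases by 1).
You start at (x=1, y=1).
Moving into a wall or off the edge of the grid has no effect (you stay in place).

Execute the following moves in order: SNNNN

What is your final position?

Start: (x=1, y=1)
  S (south): (x=1, y=1) -> (x=1, y=2)
  N (north): (x=1, y=2) -> (x=1, y=1)
  N (north): (x=1, y=1) -> (x=1, y=0)
  N (north): blocked, stay at (x=1, y=0)
  N (north): blocked, stay at (x=1, y=0)
Final: (x=1, y=0)

Answer: Final position: (x=1, y=0)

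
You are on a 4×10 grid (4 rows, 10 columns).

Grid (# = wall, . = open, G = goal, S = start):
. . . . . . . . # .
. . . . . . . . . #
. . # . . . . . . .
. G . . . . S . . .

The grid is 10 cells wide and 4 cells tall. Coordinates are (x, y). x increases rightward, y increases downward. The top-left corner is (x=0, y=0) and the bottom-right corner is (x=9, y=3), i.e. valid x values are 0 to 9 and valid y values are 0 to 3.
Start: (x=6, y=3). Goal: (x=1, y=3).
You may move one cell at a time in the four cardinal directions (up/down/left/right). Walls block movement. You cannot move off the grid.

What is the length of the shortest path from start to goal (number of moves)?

Answer: Shortest path length: 5

Derivation:
BFS from (x=6, y=3) until reaching (x=1, y=3):
  Distance 0: (x=6, y=3)
  Distance 1: (x=6, y=2), (x=5, y=3), (x=7, y=3)
  Distance 2: (x=6, y=1), (x=5, y=2), (x=7, y=2), (x=4, y=3), (x=8, y=3)
  Distance 3: (x=6, y=0), (x=5, y=1), (x=7, y=1), (x=4, y=2), (x=8, y=2), (x=3, y=3), (x=9, y=3)
  Distance 4: (x=5, y=0), (x=7, y=0), (x=4, y=1), (x=8, y=1), (x=3, y=2), (x=9, y=2), (x=2, y=3)
  Distance 5: (x=4, y=0), (x=3, y=1), (x=1, y=3)  <- goal reached here
One shortest path (5 moves): (x=6, y=3) -> (x=5, y=3) -> (x=4, y=3) -> (x=3, y=3) -> (x=2, y=3) -> (x=1, y=3)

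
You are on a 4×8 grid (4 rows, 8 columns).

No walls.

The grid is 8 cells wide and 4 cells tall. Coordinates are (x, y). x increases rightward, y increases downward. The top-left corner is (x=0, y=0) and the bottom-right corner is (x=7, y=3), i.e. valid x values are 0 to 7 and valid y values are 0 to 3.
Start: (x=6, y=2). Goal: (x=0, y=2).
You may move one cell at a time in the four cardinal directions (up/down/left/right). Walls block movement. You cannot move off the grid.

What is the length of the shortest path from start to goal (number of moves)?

BFS from (x=6, y=2) until reaching (x=0, y=2):
  Distance 0: (x=6, y=2)
  Distance 1: (x=6, y=1), (x=5, y=2), (x=7, y=2), (x=6, y=3)
  Distance 2: (x=6, y=0), (x=5, y=1), (x=7, y=1), (x=4, y=2), (x=5, y=3), (x=7, y=3)
  Distance 3: (x=5, y=0), (x=7, y=0), (x=4, y=1), (x=3, y=2), (x=4, y=3)
  Distance 4: (x=4, y=0), (x=3, y=1), (x=2, y=2), (x=3, y=3)
  Distance 5: (x=3, y=0), (x=2, y=1), (x=1, y=2), (x=2, y=3)
  Distance 6: (x=2, y=0), (x=1, y=1), (x=0, y=2), (x=1, y=3)  <- goal reached here
One shortest path (6 moves): (x=6, y=2) -> (x=5, y=2) -> (x=4, y=2) -> (x=3, y=2) -> (x=2, y=2) -> (x=1, y=2) -> (x=0, y=2)

Answer: Shortest path length: 6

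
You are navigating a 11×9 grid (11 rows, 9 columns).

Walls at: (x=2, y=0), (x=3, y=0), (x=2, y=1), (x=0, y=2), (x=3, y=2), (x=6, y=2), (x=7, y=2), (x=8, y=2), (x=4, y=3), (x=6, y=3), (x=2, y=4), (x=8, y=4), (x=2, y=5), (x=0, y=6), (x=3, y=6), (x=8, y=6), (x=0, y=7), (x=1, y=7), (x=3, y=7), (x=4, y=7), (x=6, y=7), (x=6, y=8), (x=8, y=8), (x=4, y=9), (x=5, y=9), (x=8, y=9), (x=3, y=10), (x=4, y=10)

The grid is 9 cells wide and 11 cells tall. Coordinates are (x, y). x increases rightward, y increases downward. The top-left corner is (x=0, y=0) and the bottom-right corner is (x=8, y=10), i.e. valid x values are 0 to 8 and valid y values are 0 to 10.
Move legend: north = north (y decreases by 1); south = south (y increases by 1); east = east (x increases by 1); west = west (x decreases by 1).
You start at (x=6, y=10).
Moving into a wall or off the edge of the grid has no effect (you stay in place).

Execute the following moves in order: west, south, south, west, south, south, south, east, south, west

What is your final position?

Answer: Final position: (x=5, y=10)

Derivation:
Start: (x=6, y=10)
  west (west): (x=6, y=10) -> (x=5, y=10)
  south (south): blocked, stay at (x=5, y=10)
  south (south): blocked, stay at (x=5, y=10)
  west (west): blocked, stay at (x=5, y=10)
  [×3]south (south): blocked, stay at (x=5, y=10)
  east (east): (x=5, y=10) -> (x=6, y=10)
  south (south): blocked, stay at (x=6, y=10)
  west (west): (x=6, y=10) -> (x=5, y=10)
Final: (x=5, y=10)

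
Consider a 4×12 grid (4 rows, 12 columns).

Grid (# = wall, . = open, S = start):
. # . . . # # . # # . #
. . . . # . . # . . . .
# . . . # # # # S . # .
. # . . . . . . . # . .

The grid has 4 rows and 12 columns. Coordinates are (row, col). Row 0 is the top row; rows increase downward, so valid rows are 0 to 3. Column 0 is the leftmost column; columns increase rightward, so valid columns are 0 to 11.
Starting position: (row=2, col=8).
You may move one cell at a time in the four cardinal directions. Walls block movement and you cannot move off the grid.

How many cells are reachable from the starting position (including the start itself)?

BFS flood-fill from (row=2, col=8):
  Distance 0: (row=2, col=8)
  Distance 1: (row=1, col=8), (row=2, col=9), (row=3, col=8)
  Distance 2: (row=1, col=9), (row=3, col=7)
  Distance 3: (row=1, col=10), (row=3, col=6)
  Distance 4: (row=0, col=10), (row=1, col=11), (row=3, col=5)
  Distance 5: (row=2, col=11), (row=3, col=4)
  Distance 6: (row=3, col=3), (row=3, col=11)
  Distance 7: (row=2, col=3), (row=3, col=2), (row=3, col=10)
  Distance 8: (row=1, col=3), (row=2, col=2)
  Distance 9: (row=0, col=3), (row=1, col=2), (row=2, col=1)
  Distance 10: (row=0, col=2), (row=0, col=4), (row=1, col=1)
  Distance 11: (row=1, col=0)
  Distance 12: (row=0, col=0)
Total reachable: 28 (grid has 32 open cells total)

Answer: Reachable cells: 28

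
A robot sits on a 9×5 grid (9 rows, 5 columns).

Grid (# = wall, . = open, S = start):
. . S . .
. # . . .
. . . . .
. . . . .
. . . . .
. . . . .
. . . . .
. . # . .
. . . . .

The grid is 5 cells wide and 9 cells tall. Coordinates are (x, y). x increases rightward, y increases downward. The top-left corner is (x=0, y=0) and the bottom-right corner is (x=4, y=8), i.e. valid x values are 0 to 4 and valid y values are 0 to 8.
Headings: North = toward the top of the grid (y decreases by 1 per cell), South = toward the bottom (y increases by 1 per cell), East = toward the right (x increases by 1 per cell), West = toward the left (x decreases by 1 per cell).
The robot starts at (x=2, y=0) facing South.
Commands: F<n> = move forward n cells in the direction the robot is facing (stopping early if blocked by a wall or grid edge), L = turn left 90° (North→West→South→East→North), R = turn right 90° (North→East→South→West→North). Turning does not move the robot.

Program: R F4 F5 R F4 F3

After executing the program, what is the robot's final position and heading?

Answer: Final position: (x=0, y=0), facing North

Derivation:
Start: (x=2, y=0), facing South
  R: turn right, now facing West
  F4: move forward 2/4 (blocked), now at (x=0, y=0)
  F5: move forward 0/5 (blocked), now at (x=0, y=0)
  R: turn right, now facing North
  F4: move forward 0/4 (blocked), now at (x=0, y=0)
  F3: move forward 0/3 (blocked), now at (x=0, y=0)
Final: (x=0, y=0), facing North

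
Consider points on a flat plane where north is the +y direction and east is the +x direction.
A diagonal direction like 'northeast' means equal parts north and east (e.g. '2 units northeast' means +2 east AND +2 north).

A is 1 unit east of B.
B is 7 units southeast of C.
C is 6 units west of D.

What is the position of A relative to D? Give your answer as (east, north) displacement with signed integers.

Place D at the origin (east=0, north=0).
  C is 6 units west of D: delta (east=-6, north=+0); C at (east=-6, north=0).
  B is 7 units southeast of C: delta (east=+7, north=-7); B at (east=1, north=-7).
  A is 1 unit east of B: delta (east=+1, north=+0); A at (east=2, north=-7).
Therefore A relative to D: (east=2, north=-7).

Answer: A is at (east=2, north=-7) relative to D.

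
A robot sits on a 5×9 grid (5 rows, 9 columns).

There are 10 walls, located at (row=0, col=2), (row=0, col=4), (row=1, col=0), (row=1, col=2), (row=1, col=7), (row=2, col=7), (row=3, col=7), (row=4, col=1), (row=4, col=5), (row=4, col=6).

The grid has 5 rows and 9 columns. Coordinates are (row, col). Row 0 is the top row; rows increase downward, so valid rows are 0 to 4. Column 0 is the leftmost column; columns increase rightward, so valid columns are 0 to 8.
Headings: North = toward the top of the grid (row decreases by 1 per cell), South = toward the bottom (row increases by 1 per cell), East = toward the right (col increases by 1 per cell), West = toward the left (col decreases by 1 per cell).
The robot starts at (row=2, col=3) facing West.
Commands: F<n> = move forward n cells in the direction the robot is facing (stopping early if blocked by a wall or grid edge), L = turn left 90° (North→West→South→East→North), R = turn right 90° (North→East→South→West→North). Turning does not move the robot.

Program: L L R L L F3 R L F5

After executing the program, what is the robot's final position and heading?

Start: (row=2, col=3), facing West
  L: turn left, now facing South
  L: turn left, now facing East
  R: turn right, now facing South
  L: turn left, now facing East
  L: turn left, now facing North
  F3: move forward 2/3 (blocked), now at (row=0, col=3)
  R: turn right, now facing East
  L: turn left, now facing North
  F5: move forward 0/5 (blocked), now at (row=0, col=3)
Final: (row=0, col=3), facing North

Answer: Final position: (row=0, col=3), facing North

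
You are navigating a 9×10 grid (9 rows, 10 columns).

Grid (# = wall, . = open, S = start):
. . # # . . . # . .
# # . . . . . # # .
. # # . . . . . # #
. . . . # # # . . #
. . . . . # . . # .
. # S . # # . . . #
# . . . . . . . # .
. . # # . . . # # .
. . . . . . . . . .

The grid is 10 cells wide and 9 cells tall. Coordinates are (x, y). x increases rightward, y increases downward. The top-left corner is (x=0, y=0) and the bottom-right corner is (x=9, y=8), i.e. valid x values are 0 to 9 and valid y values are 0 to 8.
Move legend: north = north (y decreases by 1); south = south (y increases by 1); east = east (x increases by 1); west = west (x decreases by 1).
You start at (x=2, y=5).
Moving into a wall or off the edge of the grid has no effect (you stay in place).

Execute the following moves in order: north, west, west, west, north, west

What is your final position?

Answer: Final position: (x=0, y=3)

Derivation:
Start: (x=2, y=5)
  north (north): (x=2, y=5) -> (x=2, y=4)
  west (west): (x=2, y=4) -> (x=1, y=4)
  west (west): (x=1, y=4) -> (x=0, y=4)
  west (west): blocked, stay at (x=0, y=4)
  north (north): (x=0, y=4) -> (x=0, y=3)
  west (west): blocked, stay at (x=0, y=3)
Final: (x=0, y=3)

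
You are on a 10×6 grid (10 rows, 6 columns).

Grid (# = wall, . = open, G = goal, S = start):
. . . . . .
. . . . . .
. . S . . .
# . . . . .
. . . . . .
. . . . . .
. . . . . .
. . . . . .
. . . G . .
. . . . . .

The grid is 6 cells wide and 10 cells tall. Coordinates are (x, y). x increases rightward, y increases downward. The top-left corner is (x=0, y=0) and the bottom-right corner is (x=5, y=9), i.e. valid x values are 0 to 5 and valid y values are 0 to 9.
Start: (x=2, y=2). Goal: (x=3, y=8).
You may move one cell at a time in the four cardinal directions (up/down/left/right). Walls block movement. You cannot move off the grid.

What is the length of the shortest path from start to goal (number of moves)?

BFS from (x=2, y=2) until reaching (x=3, y=8):
  Distance 0: (x=2, y=2)
  Distance 1: (x=2, y=1), (x=1, y=2), (x=3, y=2), (x=2, y=3)
  Distance 2: (x=2, y=0), (x=1, y=1), (x=3, y=1), (x=0, y=2), (x=4, y=2), (x=1, y=3), (x=3, y=3), (x=2, y=4)
  Distance 3: (x=1, y=0), (x=3, y=0), (x=0, y=1), (x=4, y=1), (x=5, y=2), (x=4, y=3), (x=1, y=4), (x=3, y=4), (x=2, y=5)
  Distance 4: (x=0, y=0), (x=4, y=0), (x=5, y=1), (x=5, y=3), (x=0, y=4), (x=4, y=4), (x=1, y=5), (x=3, y=5), (x=2, y=6)
  Distance 5: (x=5, y=0), (x=5, y=4), (x=0, y=5), (x=4, y=5), (x=1, y=6), (x=3, y=6), (x=2, y=7)
  Distance 6: (x=5, y=5), (x=0, y=6), (x=4, y=6), (x=1, y=7), (x=3, y=7), (x=2, y=8)
  Distance 7: (x=5, y=6), (x=0, y=7), (x=4, y=7), (x=1, y=8), (x=3, y=8), (x=2, y=9)  <- goal reached here
One shortest path (7 moves): (x=2, y=2) -> (x=3, y=2) -> (x=3, y=3) -> (x=3, y=4) -> (x=3, y=5) -> (x=3, y=6) -> (x=3, y=7) -> (x=3, y=8)

Answer: Shortest path length: 7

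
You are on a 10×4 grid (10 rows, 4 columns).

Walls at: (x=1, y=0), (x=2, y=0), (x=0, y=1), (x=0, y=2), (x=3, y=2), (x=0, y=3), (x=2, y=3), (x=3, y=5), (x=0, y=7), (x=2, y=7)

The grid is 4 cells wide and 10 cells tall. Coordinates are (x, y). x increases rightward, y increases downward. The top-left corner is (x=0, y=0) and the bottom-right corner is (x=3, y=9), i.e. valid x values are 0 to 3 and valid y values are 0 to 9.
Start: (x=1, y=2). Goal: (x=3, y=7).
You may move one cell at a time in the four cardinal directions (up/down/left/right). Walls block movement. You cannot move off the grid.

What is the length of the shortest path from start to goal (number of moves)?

BFS from (x=1, y=2) until reaching (x=3, y=7):
  Distance 0: (x=1, y=2)
  Distance 1: (x=1, y=1), (x=2, y=2), (x=1, y=3)
  Distance 2: (x=2, y=1), (x=1, y=4)
  Distance 3: (x=3, y=1), (x=0, y=4), (x=2, y=4), (x=1, y=5)
  Distance 4: (x=3, y=0), (x=3, y=4), (x=0, y=5), (x=2, y=5), (x=1, y=6)
  Distance 5: (x=3, y=3), (x=0, y=6), (x=2, y=6), (x=1, y=7)
  Distance 6: (x=3, y=6), (x=1, y=8)
  Distance 7: (x=3, y=7), (x=0, y=8), (x=2, y=8), (x=1, y=9)  <- goal reached here
One shortest path (7 moves): (x=1, y=2) -> (x=1, y=3) -> (x=1, y=4) -> (x=2, y=4) -> (x=2, y=5) -> (x=2, y=6) -> (x=3, y=6) -> (x=3, y=7)

Answer: Shortest path length: 7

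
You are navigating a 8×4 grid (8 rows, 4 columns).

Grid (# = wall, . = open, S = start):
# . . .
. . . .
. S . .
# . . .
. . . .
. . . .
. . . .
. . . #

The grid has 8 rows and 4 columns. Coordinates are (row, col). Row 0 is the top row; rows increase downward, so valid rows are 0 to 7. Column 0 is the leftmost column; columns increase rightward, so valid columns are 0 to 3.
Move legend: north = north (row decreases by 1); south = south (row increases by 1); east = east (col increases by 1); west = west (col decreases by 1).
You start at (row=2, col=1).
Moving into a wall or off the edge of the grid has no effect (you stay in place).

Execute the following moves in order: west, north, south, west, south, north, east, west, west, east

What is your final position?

Answer: Final position: (row=1, col=1)

Derivation:
Start: (row=2, col=1)
  west (west): (row=2, col=1) -> (row=2, col=0)
  north (north): (row=2, col=0) -> (row=1, col=0)
  south (south): (row=1, col=0) -> (row=2, col=0)
  west (west): blocked, stay at (row=2, col=0)
  south (south): blocked, stay at (row=2, col=0)
  north (north): (row=2, col=0) -> (row=1, col=0)
  east (east): (row=1, col=0) -> (row=1, col=1)
  west (west): (row=1, col=1) -> (row=1, col=0)
  west (west): blocked, stay at (row=1, col=0)
  east (east): (row=1, col=0) -> (row=1, col=1)
Final: (row=1, col=1)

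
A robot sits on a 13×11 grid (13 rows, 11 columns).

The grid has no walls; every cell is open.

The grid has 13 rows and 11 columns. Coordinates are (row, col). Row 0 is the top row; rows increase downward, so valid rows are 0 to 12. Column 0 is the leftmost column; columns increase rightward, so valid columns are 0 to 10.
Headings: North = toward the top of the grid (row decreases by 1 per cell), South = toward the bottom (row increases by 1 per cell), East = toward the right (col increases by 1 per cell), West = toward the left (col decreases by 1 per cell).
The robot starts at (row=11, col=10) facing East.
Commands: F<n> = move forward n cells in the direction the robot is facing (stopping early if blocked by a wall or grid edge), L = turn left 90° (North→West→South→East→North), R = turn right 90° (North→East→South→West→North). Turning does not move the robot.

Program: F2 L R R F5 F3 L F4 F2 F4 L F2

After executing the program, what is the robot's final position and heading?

Start: (row=11, col=10), facing East
  F2: move forward 0/2 (blocked), now at (row=11, col=10)
  L: turn left, now facing North
  R: turn right, now facing East
  R: turn right, now facing South
  F5: move forward 1/5 (blocked), now at (row=12, col=10)
  F3: move forward 0/3 (blocked), now at (row=12, col=10)
  L: turn left, now facing East
  F4: move forward 0/4 (blocked), now at (row=12, col=10)
  F2: move forward 0/2 (blocked), now at (row=12, col=10)
  F4: move forward 0/4 (blocked), now at (row=12, col=10)
  L: turn left, now facing North
  F2: move forward 2, now at (row=10, col=10)
Final: (row=10, col=10), facing North

Answer: Final position: (row=10, col=10), facing North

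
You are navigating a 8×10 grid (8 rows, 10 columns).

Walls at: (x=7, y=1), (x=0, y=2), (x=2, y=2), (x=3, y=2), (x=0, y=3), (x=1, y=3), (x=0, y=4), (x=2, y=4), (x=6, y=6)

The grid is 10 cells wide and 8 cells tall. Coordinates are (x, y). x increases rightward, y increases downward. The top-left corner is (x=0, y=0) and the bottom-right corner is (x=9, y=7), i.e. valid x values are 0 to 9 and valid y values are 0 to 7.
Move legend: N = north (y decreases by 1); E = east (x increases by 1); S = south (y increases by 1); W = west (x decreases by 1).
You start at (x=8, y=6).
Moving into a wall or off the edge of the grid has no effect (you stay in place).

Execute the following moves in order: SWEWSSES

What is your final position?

Answer: Final position: (x=8, y=7)

Derivation:
Start: (x=8, y=6)
  S (south): (x=8, y=6) -> (x=8, y=7)
  W (west): (x=8, y=7) -> (x=7, y=7)
  E (east): (x=7, y=7) -> (x=8, y=7)
  W (west): (x=8, y=7) -> (x=7, y=7)
  S (south): blocked, stay at (x=7, y=7)
  S (south): blocked, stay at (x=7, y=7)
  E (east): (x=7, y=7) -> (x=8, y=7)
  S (south): blocked, stay at (x=8, y=7)
Final: (x=8, y=7)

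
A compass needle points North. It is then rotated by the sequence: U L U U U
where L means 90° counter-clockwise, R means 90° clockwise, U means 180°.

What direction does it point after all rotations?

Answer: Final heading: West

Derivation:
Start: North
  U (U-turn (180°)) -> South
  L (left (90° counter-clockwise)) -> East
  U (U-turn (180°)) -> West
  U (U-turn (180°)) -> East
  U (U-turn (180°)) -> West
Final: West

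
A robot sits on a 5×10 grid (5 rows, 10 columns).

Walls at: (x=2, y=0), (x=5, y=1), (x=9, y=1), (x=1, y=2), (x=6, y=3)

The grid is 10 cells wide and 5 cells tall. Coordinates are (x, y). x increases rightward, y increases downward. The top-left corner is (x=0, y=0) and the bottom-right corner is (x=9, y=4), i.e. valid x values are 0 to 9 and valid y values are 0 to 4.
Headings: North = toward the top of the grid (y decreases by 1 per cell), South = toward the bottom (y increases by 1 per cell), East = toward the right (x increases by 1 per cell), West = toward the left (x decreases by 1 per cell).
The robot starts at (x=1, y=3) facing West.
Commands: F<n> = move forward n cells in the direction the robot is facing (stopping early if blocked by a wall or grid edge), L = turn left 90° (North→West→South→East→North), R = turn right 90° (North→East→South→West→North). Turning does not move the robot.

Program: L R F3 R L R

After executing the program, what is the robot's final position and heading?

Start: (x=1, y=3), facing West
  L: turn left, now facing South
  R: turn right, now facing West
  F3: move forward 1/3 (blocked), now at (x=0, y=3)
  R: turn right, now facing North
  L: turn left, now facing West
  R: turn right, now facing North
Final: (x=0, y=3), facing North

Answer: Final position: (x=0, y=3), facing North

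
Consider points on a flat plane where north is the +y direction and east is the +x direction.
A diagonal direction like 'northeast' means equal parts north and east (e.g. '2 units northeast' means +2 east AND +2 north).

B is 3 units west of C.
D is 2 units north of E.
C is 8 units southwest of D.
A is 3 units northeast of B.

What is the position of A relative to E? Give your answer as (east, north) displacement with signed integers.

Answer: A is at (east=-8, north=-3) relative to E.

Derivation:
Place E at the origin (east=0, north=0).
  D is 2 units north of E: delta (east=+0, north=+2); D at (east=0, north=2).
  C is 8 units southwest of D: delta (east=-8, north=-8); C at (east=-8, north=-6).
  B is 3 units west of C: delta (east=-3, north=+0); B at (east=-11, north=-6).
  A is 3 units northeast of B: delta (east=+3, north=+3); A at (east=-8, north=-3).
Therefore A relative to E: (east=-8, north=-3).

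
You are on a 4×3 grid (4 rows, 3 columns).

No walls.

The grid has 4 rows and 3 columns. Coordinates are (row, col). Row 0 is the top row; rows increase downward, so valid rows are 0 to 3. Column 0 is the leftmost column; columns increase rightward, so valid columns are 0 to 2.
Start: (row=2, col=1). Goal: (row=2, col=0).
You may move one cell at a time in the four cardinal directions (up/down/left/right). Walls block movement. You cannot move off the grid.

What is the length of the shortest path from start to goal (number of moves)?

BFS from (row=2, col=1) until reaching (row=2, col=0):
  Distance 0: (row=2, col=1)
  Distance 1: (row=1, col=1), (row=2, col=0), (row=2, col=2), (row=3, col=1)  <- goal reached here
One shortest path (1 moves): (row=2, col=1) -> (row=2, col=0)

Answer: Shortest path length: 1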